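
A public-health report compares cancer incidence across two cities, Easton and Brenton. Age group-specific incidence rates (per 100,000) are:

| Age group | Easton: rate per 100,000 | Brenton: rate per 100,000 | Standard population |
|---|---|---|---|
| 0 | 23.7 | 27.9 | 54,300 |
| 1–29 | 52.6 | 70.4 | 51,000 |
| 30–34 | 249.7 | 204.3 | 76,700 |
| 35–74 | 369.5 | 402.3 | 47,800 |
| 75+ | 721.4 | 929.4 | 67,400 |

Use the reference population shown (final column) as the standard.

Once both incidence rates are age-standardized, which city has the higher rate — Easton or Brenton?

Brenton

Standard total = 297,200; weights = 0.1827, 0.1716, 0.2581, 0.1608, 0.2268.
Easton: 0.1827×23.7 + 0.1716×52.6 + 0.2581×249.7 + 0.1608×369.5 + 0.2268×721.4 = 300.8276 per 100,000.
Brenton: 0.1827×27.9 + 0.1716×70.4 + 0.2581×204.3 + 0.1608×402.3 + 0.2268×929.4 = 345.3791 per 100,000.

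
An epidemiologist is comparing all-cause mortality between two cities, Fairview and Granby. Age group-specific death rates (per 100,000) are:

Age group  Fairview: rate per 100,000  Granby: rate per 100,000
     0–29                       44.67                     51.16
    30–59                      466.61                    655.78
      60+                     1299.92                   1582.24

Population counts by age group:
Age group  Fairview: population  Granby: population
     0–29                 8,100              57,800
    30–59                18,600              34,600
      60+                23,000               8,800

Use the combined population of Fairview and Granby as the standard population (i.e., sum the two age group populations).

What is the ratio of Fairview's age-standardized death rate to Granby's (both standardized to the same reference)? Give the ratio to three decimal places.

0.780

Combined standard total = 150,900; weights = 0.4367, 0.3526, 0.2107.
Fairview: 0.4367×44.67 + 0.3526×466.61 + 0.2107×1299.92 = 457.9514 per 100,000.
Granby: 0.4367×51.16 + 0.3526×655.78 + 0.2107×1582.24 = 586.9726 per 100,000.
Ratio = 457.9514 ÷ 586.9726 = 0.78019.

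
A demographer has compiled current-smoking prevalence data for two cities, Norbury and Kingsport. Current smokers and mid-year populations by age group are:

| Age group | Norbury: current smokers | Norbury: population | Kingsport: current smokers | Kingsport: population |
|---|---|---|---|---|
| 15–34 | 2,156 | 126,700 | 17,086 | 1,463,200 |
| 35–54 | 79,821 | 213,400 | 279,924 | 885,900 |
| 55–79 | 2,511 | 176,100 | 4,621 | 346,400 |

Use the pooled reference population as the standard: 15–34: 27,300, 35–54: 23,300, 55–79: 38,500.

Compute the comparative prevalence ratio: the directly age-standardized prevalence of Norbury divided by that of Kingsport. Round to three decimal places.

Age-specific rates per 1,000 for Norbury: 17.017, 374.044, 14.259.
For Kingsport: 11.677, 315.977, 13.340.
Standard total = 89,100; weights = 0.3064, 0.2615, 0.4321.
Norbury: 0.3064×17.017 + 0.2615×374.044 + 0.4321×14.259 = 109.1891 per 1,000.
Kingsport: 0.3064×11.677 + 0.2615×315.977 + 0.4321×13.340 = 91.9713 per 1,000.
Ratio = 109.1891 ÷ 91.9713 = 1.18721.

1.187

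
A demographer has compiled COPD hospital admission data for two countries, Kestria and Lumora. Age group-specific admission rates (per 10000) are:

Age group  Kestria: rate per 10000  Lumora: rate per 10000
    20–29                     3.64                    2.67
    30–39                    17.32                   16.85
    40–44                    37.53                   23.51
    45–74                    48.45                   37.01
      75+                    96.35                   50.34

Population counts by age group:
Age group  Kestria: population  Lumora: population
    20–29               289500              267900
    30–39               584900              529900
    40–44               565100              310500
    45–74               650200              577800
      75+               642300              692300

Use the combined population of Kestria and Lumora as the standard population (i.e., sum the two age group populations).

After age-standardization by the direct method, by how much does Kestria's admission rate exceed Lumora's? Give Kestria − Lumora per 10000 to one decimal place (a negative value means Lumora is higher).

Combined standard total = 5110400; weights = 0.1091, 0.2181, 0.1713, 0.2403, 0.2612.
Kestria: 0.1091×3.64 + 0.2181×17.32 + 0.1713×37.53 + 0.2403×48.45 + 0.2612×96.35 = 47.4100 per 10000.
Lumora: 0.1091×2.67 + 0.2181×16.85 + 0.1713×23.51 + 0.2403×37.01 + 0.2612×50.34 = 30.0348 per 10000.
Difference = 47.4100 − 30.0348 = 17.3751.

17.4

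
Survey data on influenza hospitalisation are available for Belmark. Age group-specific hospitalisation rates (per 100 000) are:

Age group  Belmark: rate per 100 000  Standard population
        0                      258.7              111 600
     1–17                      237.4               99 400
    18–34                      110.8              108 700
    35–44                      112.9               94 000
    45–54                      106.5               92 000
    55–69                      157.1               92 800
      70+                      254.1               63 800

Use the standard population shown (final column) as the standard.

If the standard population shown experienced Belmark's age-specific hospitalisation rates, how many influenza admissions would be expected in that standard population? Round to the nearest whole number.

Expected influenza admissions = Σ (standard pop × age-specific rate ÷ 100 000)
= 111 600×258.7/100 000 + 99 400×237.4/100 000 + 108 700×110.8/100 000 + 94 000×112.9/100 000 + 92 000×106.5/100 000 + 92 800×157.1/100 000 + 63 800×254.1/100 000
= 288.71 + 235.98 + 120.44 + 106.13 + 97.98 + 145.79 + 162.12 = 1157.13.

1157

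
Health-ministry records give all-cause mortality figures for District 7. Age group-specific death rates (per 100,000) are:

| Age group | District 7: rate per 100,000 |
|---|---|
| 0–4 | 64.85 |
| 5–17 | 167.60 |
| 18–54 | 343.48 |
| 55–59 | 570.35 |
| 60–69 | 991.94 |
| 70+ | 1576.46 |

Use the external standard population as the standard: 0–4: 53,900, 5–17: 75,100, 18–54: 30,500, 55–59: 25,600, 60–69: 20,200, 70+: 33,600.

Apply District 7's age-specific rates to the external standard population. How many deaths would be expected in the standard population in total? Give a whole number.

Expected deaths = Σ (standard pop × age-specific rate ÷ 100,000)
= 53,900×64.85/100,000 + 75,100×167.60/100,000 + 30,500×343.48/100,000 + 25,600×570.35/100,000 + 20,200×991.94/100,000 + 33,600×1576.46/100,000
= 34.95 + 125.87 + 104.76 + 146.01 + 200.37 + 529.69 = 1141.66.

1142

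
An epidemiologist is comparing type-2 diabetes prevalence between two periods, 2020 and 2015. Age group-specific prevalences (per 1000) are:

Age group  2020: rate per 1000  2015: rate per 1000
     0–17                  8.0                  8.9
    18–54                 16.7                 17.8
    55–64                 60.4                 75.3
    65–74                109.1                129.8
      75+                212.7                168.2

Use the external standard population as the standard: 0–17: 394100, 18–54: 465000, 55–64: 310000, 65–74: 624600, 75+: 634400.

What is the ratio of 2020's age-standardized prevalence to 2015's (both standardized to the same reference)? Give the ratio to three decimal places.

Standard total = 2428100; weights = 0.1623, 0.1915, 0.1277, 0.2572, 0.2613.
2020: 0.1623×8.0 + 0.1915×16.7 + 0.1277×60.4 + 0.2572×109.1 + 0.2613×212.7 = 95.8457 per 1000.
2015: 0.1623×8.9 + 0.1915×17.8 + 0.1277×75.3 + 0.2572×129.8 + 0.2613×168.2 = 91.8029 per 1000.
Ratio = 95.8457 ÷ 91.8029 = 1.04404.

1.044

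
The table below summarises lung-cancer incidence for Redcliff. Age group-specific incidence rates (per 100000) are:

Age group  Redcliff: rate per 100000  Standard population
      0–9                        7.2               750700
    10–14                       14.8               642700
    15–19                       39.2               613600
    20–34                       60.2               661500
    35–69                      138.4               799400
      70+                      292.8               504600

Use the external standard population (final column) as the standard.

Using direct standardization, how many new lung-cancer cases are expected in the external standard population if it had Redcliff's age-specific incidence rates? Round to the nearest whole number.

Expected new lung-cancer cases = Σ (standard pop × age-specific rate ÷ 100000)
= 750700×7.2/100000 + 642700×14.8/100000 + 613600×39.2/100000 + 661500×60.2/100000 + 799400×138.4/100000 + 504600×292.8/100000
= 54.05 + 95.12 + 240.53 + 398.22 + 1106.37 + 1477.47 = 3371.76.

3372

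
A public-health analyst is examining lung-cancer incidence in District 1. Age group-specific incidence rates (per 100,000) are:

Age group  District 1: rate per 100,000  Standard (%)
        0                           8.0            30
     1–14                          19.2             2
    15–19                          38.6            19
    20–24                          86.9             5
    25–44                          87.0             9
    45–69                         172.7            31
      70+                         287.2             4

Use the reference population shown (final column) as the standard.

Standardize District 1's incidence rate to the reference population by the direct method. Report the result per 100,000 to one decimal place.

Standard weights: 0.30, 0.02, 0.19, 0.05, 0.09, 0.31, 0.04.
Standardized rate: 0.3000×8.0 + 0.0200×19.2 + 0.1900×38.6 + 0.0500×86.9 + 0.0900×87.0 + 0.3100×172.7 + 0.0400×287.2 = 87.3180 per 100,000.

87.3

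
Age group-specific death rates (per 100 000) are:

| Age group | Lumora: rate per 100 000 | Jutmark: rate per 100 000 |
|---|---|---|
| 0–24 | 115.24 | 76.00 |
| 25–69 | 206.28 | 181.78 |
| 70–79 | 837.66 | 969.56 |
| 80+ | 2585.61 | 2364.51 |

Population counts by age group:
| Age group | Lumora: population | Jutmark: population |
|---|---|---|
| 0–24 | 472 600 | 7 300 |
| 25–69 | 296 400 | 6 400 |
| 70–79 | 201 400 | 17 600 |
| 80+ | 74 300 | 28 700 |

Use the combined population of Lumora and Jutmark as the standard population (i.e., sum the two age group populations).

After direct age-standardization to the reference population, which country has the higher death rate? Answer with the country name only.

Lumora

Combined standard total = 1 104 700; weights = 0.4344, 0.2741, 0.1982, 0.0932.
Lumora: 0.4344×115.24 + 0.2741×206.28 + 0.1982×837.66 + 0.0932×2585.61 = 513.7419 per 100 000.
Jutmark: 0.4344×76.00 + 0.2741×181.78 + 0.1982×969.56 + 0.0932×2364.51 = 495.5133 per 100 000.
The crude rates (456.03 vs 1444.06) would put Jutmark higher, but that reflects its age composition; once standardized to a common age structure, Lumora has the higher underlying rate.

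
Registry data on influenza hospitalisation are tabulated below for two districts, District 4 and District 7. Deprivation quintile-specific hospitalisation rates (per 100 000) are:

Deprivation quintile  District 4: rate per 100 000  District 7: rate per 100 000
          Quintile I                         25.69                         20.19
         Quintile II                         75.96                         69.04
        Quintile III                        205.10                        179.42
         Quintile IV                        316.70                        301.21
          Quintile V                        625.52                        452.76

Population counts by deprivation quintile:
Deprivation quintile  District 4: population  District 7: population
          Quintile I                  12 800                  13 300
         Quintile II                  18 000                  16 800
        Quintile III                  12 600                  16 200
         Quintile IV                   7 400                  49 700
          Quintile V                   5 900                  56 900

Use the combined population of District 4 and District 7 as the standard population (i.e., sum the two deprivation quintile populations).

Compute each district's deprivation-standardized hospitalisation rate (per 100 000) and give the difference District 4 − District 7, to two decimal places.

Combined standard total = 209 600; weights = 0.1245, 0.1660, 0.1374, 0.2724, 0.2996.
District 4: 0.1245×25.69 + 0.1660×75.96 + 0.1374×205.10 + 0.2724×316.70 + 0.2996×625.52 = 317.6862 per 100 000.
District 7: 0.1245×20.19 + 0.1660×69.04 + 0.1374×179.42 + 0.2724×301.21 + 0.2996×452.76 = 256.3419 per 100 000.
Difference = 317.6862 − 256.3419 = 61.3443.

61.34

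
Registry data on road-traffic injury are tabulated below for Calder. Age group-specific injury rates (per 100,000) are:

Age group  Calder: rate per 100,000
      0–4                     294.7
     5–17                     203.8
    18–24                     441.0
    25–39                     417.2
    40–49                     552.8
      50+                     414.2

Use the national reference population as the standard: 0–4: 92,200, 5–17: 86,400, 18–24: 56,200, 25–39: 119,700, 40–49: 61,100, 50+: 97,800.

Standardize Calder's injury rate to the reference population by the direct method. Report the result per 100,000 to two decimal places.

Standard total = 513,400; weights = 0.1796, 0.1683, 0.1095, 0.2332, 0.1190, 0.1905.
Standardized rate: 0.1796×294.7 + 0.1683×203.8 + 0.1095×441.0 + 0.2332×417.2 + 0.1190×552.8 + 0.1905×414.2 = 377.4592 per 100,000.

377.46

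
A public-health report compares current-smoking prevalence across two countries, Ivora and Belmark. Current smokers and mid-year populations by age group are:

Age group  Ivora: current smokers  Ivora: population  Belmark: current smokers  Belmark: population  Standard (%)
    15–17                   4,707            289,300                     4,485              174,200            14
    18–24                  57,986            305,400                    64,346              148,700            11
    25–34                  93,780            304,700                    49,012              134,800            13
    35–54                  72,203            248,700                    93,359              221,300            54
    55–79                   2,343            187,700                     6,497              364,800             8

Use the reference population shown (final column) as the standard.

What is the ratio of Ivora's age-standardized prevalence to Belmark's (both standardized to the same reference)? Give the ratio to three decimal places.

0.674

Age-specific rates per 1,000 for Ivora: 16.270, 189.869, 307.778, 290.322, 12.483.
For Belmark: 25.746, 432.724, 363.591, 421.866, 17.810.
Standard weights: 0.14, 0.11, 0.13, 0.54, 0.08.
Ivora: 0.1400×16.270 + 0.1100×189.869 + 0.1300×307.778 + 0.5400×290.322 + 0.0800×12.483 = 220.9469 per 1,000.
Belmark: 0.1400×25.746 + 0.1100×432.724 + 0.1300×363.591 + 0.5400×421.866 + 0.0800×17.810 = 327.7034 per 1,000.
Ratio = 220.9469 ÷ 327.7034 = 0.67423.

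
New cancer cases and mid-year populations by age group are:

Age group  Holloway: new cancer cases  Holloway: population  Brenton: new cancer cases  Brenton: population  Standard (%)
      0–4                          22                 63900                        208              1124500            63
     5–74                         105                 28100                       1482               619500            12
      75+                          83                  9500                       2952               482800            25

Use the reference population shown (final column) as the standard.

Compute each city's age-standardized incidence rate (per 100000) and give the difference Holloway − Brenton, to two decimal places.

91.73

Age-specific rates per 100000 for Holloway: 34.43, 373.67, 873.68.
For Brenton: 18.50, 239.23, 611.43.
Standard weights: 0.63, 0.12, 0.25.
Holloway: 0.6300×34.43 + 0.1200×373.67 + 0.2500×873.68 = 284.9511 per 100000.
Brenton: 0.6300×18.50 + 0.1200×239.23 + 0.2500×611.43 = 193.2185 per 100000.
Difference = 284.9511 − 193.2185 = 91.7325.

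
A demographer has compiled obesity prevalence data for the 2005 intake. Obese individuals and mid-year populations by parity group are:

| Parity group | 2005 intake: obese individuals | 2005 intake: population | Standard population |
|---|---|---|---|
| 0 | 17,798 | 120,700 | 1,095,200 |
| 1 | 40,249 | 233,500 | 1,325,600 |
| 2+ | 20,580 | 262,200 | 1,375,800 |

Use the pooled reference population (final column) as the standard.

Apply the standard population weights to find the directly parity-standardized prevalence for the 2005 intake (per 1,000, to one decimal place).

131.2

Parity-specific rates per 1,000 for the 2005 intake: 147.457, 172.373, 78.490.
Standard total = 3,796,600; weights = 0.2885, 0.3492, 0.3624.
Standardized rate: 0.2885×147.457 + 0.3492×172.373 + 0.3624×78.490 = 131.1641 per 1,000.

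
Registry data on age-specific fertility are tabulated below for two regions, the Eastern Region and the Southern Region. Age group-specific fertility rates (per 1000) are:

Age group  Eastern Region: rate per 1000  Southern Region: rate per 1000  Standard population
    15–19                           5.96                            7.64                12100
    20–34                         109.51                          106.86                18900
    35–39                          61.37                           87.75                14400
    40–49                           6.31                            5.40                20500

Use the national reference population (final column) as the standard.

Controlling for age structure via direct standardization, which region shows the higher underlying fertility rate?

Southern Region

Standard total = 65900; weights = 0.1836, 0.2868, 0.2185, 0.3111.
The Eastern Region: 0.1836×5.96 + 0.2868×109.51 + 0.2185×61.37 + 0.3111×6.31 = 47.8746 per 1000.
The Southern Region: 0.1836×7.64 + 0.2868×106.86 + 0.2185×87.75 + 0.3111×5.40 = 52.9044 per 1000.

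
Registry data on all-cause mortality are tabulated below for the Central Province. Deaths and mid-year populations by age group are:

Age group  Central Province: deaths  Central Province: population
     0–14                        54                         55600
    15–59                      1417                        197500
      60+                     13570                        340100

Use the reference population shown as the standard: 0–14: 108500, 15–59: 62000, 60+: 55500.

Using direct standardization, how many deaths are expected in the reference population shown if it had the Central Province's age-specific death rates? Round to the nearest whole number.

Age-specific rates per 1000 for the Central Province: 0.971, 7.175, 39.900.
Expected deaths = Σ (standard pop × age-specific rate ÷ 1000)
= 108500×0.971/1000 + 62000×7.175/1000 + 55500×39.900/1000
= 105.38 + 444.83 + 2214.45 = 2764.66.

2765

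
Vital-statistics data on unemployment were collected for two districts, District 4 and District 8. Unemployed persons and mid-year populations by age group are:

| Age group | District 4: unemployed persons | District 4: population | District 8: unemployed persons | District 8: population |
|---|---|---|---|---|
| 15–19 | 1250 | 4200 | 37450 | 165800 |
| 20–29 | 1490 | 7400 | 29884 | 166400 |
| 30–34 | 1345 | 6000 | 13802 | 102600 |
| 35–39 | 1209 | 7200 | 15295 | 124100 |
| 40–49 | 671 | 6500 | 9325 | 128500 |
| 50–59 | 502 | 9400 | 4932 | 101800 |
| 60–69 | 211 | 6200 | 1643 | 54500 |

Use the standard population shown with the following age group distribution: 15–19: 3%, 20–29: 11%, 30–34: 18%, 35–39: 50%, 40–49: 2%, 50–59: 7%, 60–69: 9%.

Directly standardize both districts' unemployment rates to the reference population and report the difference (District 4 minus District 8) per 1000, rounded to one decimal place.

Age-specific rates per 1000 for District 4: 297.619, 201.351, 224.167, 167.917, 103.231, 53.404, 34.032.
For District 8: 225.875, 179.591, 134.522, 123.247, 72.568, 48.448, 30.147.
Standard weights: 0.03, 0.11, 0.18, 0.50, 0.02, 0.07, 0.09.
District 4: 0.0300×297.619 + 0.1100×201.351 + 0.1800×224.167 + 0.5000×167.917 + 0.0200×103.231 + 0.0700×53.404 + 0.0900×34.032 = 164.2514 per 1000.
District 8: 0.0300×225.875 + 0.1100×179.591 + 0.1800×134.522 + 0.5000×123.247 + 0.0200×72.568 + 0.0700×48.448 + 0.0900×30.147 = 119.9249 per 1000.
Difference = 164.2514 − 119.9249 = 44.3264.

44.3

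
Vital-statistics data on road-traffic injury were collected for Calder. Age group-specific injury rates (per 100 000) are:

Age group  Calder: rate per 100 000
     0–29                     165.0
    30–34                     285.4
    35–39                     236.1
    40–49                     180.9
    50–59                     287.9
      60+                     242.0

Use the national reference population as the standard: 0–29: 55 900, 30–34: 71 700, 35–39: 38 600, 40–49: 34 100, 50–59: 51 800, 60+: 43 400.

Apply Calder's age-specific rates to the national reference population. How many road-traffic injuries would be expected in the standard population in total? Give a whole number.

704

Expected road-traffic injuries = Σ (standard pop × age-specific rate ÷ 100 000)
= 55 900×165.0/100 000 + 71 700×285.4/100 000 + 38 600×236.1/100 000 + 34 100×180.9/100 000 + 51 800×287.9/100 000 + 43 400×242.0/100 000
= 92.23 + 204.63 + 91.13 + 61.69 + 149.13 + 105.03 = 703.85.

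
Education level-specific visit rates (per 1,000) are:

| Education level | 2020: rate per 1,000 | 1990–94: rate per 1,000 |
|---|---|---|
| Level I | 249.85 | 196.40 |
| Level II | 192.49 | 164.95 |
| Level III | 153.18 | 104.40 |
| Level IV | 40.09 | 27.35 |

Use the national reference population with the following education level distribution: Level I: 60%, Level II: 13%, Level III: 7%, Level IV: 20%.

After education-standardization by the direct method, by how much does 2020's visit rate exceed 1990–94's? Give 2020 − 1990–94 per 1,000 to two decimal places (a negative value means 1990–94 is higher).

Standard weights: 0.60, 0.13, 0.07, 0.20.
2020: 0.6000×249.85 + 0.1300×192.49 + 0.0700×153.18 + 0.2000×40.09 = 193.6743 per 1,000.
1990–94: 0.6000×196.40 + 0.1300×164.95 + 0.0700×104.40 + 0.2000×27.35 = 152.0615 per 1,000.
Difference = 193.6743 − 152.0615 = 41.6128.

41.61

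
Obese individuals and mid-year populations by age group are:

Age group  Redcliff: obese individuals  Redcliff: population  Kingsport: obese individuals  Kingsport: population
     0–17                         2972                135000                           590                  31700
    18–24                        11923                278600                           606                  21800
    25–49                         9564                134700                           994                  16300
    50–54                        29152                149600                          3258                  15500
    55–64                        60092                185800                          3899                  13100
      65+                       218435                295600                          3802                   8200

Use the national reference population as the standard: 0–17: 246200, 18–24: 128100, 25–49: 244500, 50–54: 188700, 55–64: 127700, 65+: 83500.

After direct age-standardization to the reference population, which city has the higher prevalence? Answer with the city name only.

Age-specific rates per 1000 for Redcliff: 22.015, 42.796, 71.002, 194.866, 323.423, 738.955.
For Kingsport: 18.612, 27.798, 60.982, 210.194, 297.634, 463.659.
Standard total = 1018700; weights = 0.2417, 0.1257, 0.2400, 0.1852, 0.1254, 0.0820.
Redcliff: 0.2417×22.015 + 0.1257×42.796 + 0.2400×71.002 + 0.1852×194.866 + 0.1254×323.423 + 0.0820×738.955 = 164.9528 per 1000.
Kingsport: 0.2417×18.612 + 0.1257×27.798 + 0.2400×60.982 + 0.1852×210.194 + 0.1254×297.634 + 0.0820×463.659 = 136.8804 per 1000.

Redcliff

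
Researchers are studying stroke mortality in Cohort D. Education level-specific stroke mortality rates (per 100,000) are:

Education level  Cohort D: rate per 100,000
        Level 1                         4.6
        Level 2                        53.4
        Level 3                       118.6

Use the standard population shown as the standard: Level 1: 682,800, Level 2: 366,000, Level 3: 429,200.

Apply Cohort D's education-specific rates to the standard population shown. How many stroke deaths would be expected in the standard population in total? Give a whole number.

Expected stroke deaths = Σ (standard pop × education-specific rate ÷ 100,000)
= 682,800×4.6/100,000 + 366,000×53.4/100,000 + 429,200×118.6/100,000
= 31.41 + 195.44 + 509.03 = 735.88.

736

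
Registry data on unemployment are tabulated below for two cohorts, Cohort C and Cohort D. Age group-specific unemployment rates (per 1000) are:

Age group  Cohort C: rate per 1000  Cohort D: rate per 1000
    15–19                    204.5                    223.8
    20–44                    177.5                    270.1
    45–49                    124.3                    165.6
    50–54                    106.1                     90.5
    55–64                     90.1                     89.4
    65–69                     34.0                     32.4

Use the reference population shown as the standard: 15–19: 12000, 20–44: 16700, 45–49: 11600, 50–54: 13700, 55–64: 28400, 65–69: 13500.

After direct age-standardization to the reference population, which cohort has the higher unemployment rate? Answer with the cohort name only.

Cohort D

Standard total = 95900; weights = 0.1251, 0.1741, 0.1210, 0.1429, 0.2961, 0.1408.
Cohort C: 0.1251×204.5 + 0.1741×177.5 + 0.1210×124.3 + 0.1429×106.1 + 0.2961×90.1 + 0.1408×34.0 = 118.1600 per 1000.
Cohort D: 0.1251×223.8 + 0.1741×270.1 + 0.1210×165.6 + 0.1429×90.5 + 0.2961×89.4 + 0.1408×32.4 = 139.0348 per 1000.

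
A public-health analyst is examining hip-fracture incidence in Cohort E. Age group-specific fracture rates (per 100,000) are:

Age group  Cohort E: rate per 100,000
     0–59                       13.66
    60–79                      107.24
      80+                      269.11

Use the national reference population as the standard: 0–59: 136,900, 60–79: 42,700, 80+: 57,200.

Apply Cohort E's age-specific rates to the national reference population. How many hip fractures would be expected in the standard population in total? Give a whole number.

Expected hip fractures = Σ (standard pop × age-specific rate ÷ 100,000)
= 136,900×13.66/100,000 + 42,700×107.24/100,000 + 57,200×269.11/100,000
= 18.70 + 45.79 + 153.93 = 218.42.

218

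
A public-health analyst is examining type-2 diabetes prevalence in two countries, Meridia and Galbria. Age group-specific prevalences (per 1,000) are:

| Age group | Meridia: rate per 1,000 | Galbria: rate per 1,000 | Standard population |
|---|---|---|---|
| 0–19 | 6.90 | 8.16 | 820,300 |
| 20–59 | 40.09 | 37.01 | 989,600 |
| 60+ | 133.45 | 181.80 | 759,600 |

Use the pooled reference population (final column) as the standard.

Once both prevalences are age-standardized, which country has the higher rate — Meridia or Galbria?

Galbria

Standard total = 2,569,500; weights = 0.3192, 0.3851, 0.2956.
Meridia: 0.3192×6.90 + 0.3851×40.09 + 0.2956×133.45 = 57.0935 per 1,000.
Galbria: 0.3192×8.16 + 0.3851×37.01 + 0.2956×181.80 = 70.6029 per 1,000.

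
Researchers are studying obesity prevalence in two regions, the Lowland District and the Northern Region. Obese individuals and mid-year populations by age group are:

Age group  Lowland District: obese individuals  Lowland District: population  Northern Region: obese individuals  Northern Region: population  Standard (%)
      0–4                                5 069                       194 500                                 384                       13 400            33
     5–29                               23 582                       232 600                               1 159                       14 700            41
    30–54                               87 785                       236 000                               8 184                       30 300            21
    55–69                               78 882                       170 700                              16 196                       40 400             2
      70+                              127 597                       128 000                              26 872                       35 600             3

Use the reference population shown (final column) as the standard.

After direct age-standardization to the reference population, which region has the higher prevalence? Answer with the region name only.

Age-specific rates per 1 000 for the Lowland District: 26.062, 101.384, 371.970, 462.109, 996.852.
For the Northern Region: 28.657, 78.844, 270.099, 400.891, 754.831.
Standard weights: 0.33, 0.41, 0.21, 0.02, 0.03.
The Lowland District: 0.3300×26.062 + 0.4100×101.384 + 0.2100×371.970 + 0.0200×462.109 + 0.0300×996.852 = 167.4294 per 1 000.
The Northern Region: 0.3300×28.657 + 0.4100×78.844 + 0.2100×270.099 + 0.0200×400.891 + 0.0300×754.831 = 129.1661 per 1 000.
The crude rates (335.74 vs 392.82) would put the Northern Region higher, but that reflects its age composition; once standardized to a common age structure, the Lowland District has the higher underlying rate.

Lowland District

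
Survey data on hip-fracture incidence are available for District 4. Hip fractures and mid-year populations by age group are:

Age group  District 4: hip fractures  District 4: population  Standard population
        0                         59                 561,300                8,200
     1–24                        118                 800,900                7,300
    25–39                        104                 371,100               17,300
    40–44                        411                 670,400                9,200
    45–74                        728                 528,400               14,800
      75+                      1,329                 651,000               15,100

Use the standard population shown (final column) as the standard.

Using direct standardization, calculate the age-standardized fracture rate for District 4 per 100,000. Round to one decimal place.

88.5

Age-specific rates per 100,000 for District 4: 10.51, 14.73, 28.02, 61.31, 137.77, 204.15.
Standard total = 71,900; weights = 0.1140, 0.1015, 0.2406, 0.1280, 0.2058, 0.2100.
Standardized rate: 0.1140×10.51 + 0.1015×14.73 + 0.2406×28.02 + 0.1280×61.31 + 0.2058×137.77 + 0.2100×204.15 = 88.5158 per 100,000.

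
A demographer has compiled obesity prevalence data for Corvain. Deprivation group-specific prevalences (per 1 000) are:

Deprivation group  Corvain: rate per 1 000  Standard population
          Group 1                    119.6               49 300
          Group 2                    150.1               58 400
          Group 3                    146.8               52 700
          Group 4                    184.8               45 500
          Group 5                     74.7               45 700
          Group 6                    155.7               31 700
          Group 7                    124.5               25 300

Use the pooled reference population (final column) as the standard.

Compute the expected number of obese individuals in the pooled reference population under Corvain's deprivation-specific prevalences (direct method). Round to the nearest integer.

42306

Expected obese individuals = Σ (standard pop × deprivation-specific rate ÷ 1 000)
= 49 300×119.6/1 000 + 58 400×150.1/1 000 + 52 700×146.8/1 000 + 45 500×184.8/1 000 + 45 700×74.7/1 000 + 31 700×155.7/1 000 + 25 300×124.5/1 000
= 5896.28 + 8765.84 + 7736.36 + 8408.40 + 3413.79 + 4935.69 + 3149.85 = 42306.21.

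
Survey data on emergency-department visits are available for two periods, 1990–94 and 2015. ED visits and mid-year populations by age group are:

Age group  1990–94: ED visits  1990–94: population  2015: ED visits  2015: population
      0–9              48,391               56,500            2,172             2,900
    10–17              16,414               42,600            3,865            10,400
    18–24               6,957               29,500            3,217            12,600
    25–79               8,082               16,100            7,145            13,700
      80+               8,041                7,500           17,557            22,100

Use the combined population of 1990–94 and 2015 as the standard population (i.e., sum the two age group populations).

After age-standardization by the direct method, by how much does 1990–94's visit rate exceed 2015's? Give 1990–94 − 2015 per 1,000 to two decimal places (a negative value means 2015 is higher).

Age-specific rates per 1,000 for 1990–94: 856.478, 385.305, 235.831, 501.988, 1072.133.
For 2015: 748.966, 371.635, 255.317, 521.533, 794.434.
Combined standard total = 213,900; weights = 0.2777, 0.2478, 0.1968, 0.1393, 0.1384.
1990–94: 0.2777×856.478 + 0.2478×385.305 + 0.1968×235.831 + 0.1393×501.988 + 0.1384×1072.133 = 598.0309 per 1,000.
2015: 0.2777×748.966 + 0.2478×371.635 + 0.1968×255.317 + 0.1393×521.533 + 0.1384×794.434 = 532.9172 per 1,000.
Difference = 598.0309 − 532.9172 = 65.1137.

65.11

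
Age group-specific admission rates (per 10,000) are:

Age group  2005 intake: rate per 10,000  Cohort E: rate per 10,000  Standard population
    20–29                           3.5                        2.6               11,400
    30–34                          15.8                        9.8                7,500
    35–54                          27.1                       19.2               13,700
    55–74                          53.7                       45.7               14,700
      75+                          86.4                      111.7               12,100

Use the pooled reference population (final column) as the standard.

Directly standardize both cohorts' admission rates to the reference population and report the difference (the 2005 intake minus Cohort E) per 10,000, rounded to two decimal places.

Standard total = 59,400; weights = 0.1919, 0.1263, 0.2306, 0.2475, 0.2037.
The 2005 intake: 0.1919×3.5 + 0.1263×15.8 + 0.2306×27.1 + 0.2475×53.7 + 0.2037×86.4 = 39.8064 per 10,000.
Cohort E: 0.1919×2.6 + 0.1263×9.8 + 0.2306×19.2 + 0.2475×45.7 + 0.2037×111.7 = 40.2279 per 10,000.
Difference = 39.8064 − 40.2279 = -0.4215.

-0.42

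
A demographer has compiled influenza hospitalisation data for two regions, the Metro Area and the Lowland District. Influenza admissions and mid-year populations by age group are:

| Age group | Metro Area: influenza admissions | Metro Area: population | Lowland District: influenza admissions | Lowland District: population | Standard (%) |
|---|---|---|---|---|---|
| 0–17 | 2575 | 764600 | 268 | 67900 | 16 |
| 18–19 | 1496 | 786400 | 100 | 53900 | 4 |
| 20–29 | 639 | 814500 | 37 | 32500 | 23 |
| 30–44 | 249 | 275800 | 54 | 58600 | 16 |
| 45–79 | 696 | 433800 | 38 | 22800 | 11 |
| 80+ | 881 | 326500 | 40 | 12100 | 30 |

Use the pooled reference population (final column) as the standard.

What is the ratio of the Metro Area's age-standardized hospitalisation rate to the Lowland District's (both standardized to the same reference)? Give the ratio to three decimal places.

0.841

Age-specific rates per 100000 for the Metro Area: 336.78, 190.23, 78.45, 90.28, 160.44, 269.83.
For the Lowland District: 394.70, 185.53, 113.85, 92.15, 166.67, 330.58.
Standard weights: 0.16, 0.04, 0.23, 0.16, 0.11, 0.30.
The Metro Area: 0.1600×336.78 + 0.0400×190.23 + 0.2300×78.45 + 0.1600×90.28 + 0.1100×160.44 + 0.3000×269.83 = 192.5813 per 100000.
The Lowland District: 0.1600×394.70 + 0.0400×185.53 + 0.2300×113.85 + 0.1600×92.15 + 0.1100×166.67 + 0.3000×330.58 = 229.0084 per 100000.
Ratio = 192.5813 ÷ 229.0084 = 0.84094.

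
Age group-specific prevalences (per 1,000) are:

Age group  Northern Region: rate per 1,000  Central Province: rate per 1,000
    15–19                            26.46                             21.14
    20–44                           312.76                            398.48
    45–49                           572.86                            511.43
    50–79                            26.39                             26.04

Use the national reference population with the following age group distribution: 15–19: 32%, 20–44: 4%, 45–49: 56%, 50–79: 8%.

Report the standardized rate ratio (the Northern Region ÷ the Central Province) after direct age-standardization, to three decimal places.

1.105

Standard weights: 0.32, 0.04, 0.56, 0.08.
The Northern Region: 0.3200×26.46 + 0.0400×312.76 + 0.5600×572.86 + 0.0800×26.39 = 343.8904 per 1,000.
The Central Province: 0.3200×21.14 + 0.0400×398.48 + 0.5600×511.43 + 0.0800×26.04 = 311.1880 per 1,000.
Ratio = 343.8904 ÷ 311.1880 = 1.10509.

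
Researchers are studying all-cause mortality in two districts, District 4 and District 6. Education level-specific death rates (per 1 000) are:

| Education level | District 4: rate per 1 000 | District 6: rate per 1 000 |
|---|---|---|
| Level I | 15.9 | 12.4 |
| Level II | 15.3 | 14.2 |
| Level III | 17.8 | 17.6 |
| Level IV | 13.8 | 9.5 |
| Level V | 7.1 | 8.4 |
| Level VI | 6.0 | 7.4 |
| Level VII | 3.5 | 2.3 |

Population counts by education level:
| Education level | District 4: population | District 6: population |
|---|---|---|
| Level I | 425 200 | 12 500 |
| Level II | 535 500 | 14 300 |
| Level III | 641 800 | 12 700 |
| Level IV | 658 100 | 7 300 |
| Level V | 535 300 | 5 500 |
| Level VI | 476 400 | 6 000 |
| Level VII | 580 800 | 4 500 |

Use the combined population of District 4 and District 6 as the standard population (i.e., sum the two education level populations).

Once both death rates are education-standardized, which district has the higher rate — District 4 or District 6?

District 4

Combined standard total = 3 915 900; weights = 0.1118, 0.1404, 0.1671, 0.1699, 0.1381, 0.1232, 0.1495.
District 4: 0.1118×15.9 + 0.1404×15.3 + 0.1671×17.8 + 0.1699×13.8 + 0.1381×7.1 + 0.1232×6.0 + 0.1495×3.5 = 11.4882 per 1 000.
District 6: 0.1118×12.4 + 0.1404×14.2 + 0.1671×17.6 + 0.1699×9.5 + 0.1381×8.4 + 0.1232×7.4 + 0.1495×2.3 = 10.3511 per 1 000.
The crude rates (11.46 vs 11.97) would put District 6 higher, but that reflects its education composition; once standardized to a common education structure, District 4 has the higher underlying rate.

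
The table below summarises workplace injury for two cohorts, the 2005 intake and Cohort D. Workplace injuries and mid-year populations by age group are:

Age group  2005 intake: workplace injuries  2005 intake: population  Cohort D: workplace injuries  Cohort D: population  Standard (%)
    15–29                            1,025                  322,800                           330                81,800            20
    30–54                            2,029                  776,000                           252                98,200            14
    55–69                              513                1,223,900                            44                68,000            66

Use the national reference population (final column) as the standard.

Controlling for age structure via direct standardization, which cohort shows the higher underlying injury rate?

Cohort D

Age-specific rates per 10,000 for the 2005 intake: 31.75, 26.15, 4.19.
For Cohort D: 40.34, 25.66, 6.47.
Standard weights: 0.20, 0.14, 0.66.
The 2005 intake: 0.2000×31.75 + 0.1400×26.15 + 0.6600×4.19 = 12.7777 per 10,000.
Cohort D: 0.2000×40.34 + 0.1400×25.66 + 0.6600×6.47 = 15.9317 per 10,000.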